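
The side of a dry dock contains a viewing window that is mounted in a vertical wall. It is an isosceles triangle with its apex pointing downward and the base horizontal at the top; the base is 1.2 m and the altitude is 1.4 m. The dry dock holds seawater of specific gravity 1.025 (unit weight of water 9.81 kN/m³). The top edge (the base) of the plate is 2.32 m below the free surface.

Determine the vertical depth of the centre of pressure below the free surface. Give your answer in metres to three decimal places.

γ = 1.025 × 9.81 = 10.05525 kN/m³.
With the apex down, the centroid sits h/3 = 1.4/3 = 0.466667 m below the base (the top edge), so the centroid depth is h_c = 2.32 + 0.466667 = 2.78667 m.
A = ½ × 1.2 × 1.4 = 0.84 m².
Resultant F = γ·h_c·A = 10.05525 × 2.78667 × 0.84 = 23.5374 kN.
I_c = b·h³/36 = 1.2 × 1.4³/36 = 0.0914667 m⁴.
Centre of pressure: y_p = y_c + I_c/(y_c·A) = 2.78667 + 0.0914667/(2.78667 × 0.84) = 2.78667 + 0.0390749 = 2.82574 m along the plane.

h_p = 2.826 m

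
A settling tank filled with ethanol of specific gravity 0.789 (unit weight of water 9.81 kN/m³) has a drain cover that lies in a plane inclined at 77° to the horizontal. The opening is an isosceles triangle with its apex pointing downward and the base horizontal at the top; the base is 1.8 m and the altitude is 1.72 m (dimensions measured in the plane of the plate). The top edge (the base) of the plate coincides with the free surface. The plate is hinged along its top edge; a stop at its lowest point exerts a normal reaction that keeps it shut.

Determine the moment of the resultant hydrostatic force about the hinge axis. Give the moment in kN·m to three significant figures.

γ = 0.789 × 9.81 = 7.74009 kN/m³.
Let θ = 77° be the plate's angle to the horizontal; measure y along the incline from where the plane meets the free surface. Vertical depth h = y·sinθ with sinθ = 0.974370.
With the apex down, the centroid sits h/3 = 1.72/3 = 0.573333 m below the base (the top edge), so y_c = 0.573333 m and h_c = 0.573333 × 0.974370 = 0.558638 m.
A = ½ × 1.8 × 1.72 = 1.548 m².
Resultant F = γ·h_c·A = 7.74009 × 0.558638 × 1.548 = 6.69341 kN.
I_c = b·h³/36 = 1.8 × 1.72³/36 = 0.254422 m⁴.
Centre of pressure: y_p = y_c + I_c/(y_c·A) = 0.573333 + 0.254422/(0.573333 × 1.548) = 0.573333 + 0.286666 = 0.859999 m along the plane.
The resultant acts 0.573333 + 0.286666 = 0.859999 m (along the plate) below the hinge at the top edge, so the moment about the hinge is M = F × 0.859999 = 6.69341 × 0.859999 = 5.75633 kN·m.

M ≈ 5.76 kN·m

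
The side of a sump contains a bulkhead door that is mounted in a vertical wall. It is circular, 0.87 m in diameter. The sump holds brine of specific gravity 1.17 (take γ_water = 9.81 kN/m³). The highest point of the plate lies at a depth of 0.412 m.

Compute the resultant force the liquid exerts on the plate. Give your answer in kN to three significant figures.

F ≈ 5.78 kN

γ = 1.17 × 9.81 = 11.4777 kN/m³.
The centroid is at the centre, 0.435 m below the top of the plate, so the centroid depth is h_c = 0.412 + 0.435 = 0.847 m.
A = π(0.435)² = 0.594468 m².
Resultant F = γ·h_c·A = 11.4777 × 0.847 × 0.594468 = 5.77919 kN.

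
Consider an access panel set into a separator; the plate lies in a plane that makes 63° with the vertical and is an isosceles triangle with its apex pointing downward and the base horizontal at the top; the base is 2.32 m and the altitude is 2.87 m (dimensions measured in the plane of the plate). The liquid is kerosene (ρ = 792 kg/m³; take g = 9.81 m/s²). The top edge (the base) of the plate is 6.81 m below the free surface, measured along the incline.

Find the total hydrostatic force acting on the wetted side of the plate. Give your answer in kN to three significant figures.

F ≈ 91.2 kN

γ = ρg = 792 × 9.81 / 1000 = 7.76952 kN/m³.
The plate makes 63° with the vertical, i.e. θ = 90° − 63° = 27° to the horizontal. Measuring y along the incline from the free-surface line, vertical depth h = y·sinθ with sinθ = 0.453990.
With the apex down, the centroid sits h/3 = 2.87/3 = 0.956667 m below the base (the top edge), so y_c = 6.81 + 0.956667 = 7.76667 m and h_c = 7.76667 × 0.453990 = 3.52599 m.
A = ½ × 2.32 × 2.87 = 3.3292 m².
Resultant F = γ·h_c·A = 7.76952 × 3.52599 × 3.3292 = 91.2043 kN.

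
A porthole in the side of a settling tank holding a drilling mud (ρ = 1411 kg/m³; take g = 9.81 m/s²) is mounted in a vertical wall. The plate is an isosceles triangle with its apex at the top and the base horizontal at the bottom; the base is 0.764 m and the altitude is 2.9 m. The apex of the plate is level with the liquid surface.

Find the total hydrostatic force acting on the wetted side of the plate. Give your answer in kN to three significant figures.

F ≈ 29.6 kN

γ = ρg = 1411 × 9.81 / 1000 = 13.84191 kN/m³.
With the apex up, the centroid sits 2h/3 = 2 × 2.9/3 = 1.93333 m below the apex, so the centroid depth is h_c = 1.93333 m.
A = ½ × 0.764 × 2.9 = 1.1078 m².
Resultant F = γ·h_c·A = 13.84191 × 1.93333 × 1.1078 = 29.6458 kN.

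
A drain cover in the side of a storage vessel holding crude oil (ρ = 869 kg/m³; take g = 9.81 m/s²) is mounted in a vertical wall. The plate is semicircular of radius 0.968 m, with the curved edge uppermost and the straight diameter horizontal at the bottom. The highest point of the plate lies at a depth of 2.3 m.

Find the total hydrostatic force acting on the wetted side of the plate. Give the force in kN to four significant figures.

F ≈ 35.85 kN

γ = ρg = 869 × 9.81 / 1000 = 8.52489 kN/m³.
The centroid lies 4r/(3π) = 0.410832 m above the diameter, so r − 4r/(3π) = 0.968 − 0.410832 = 0.557168 m below the topmost point, so the centroid depth is h_c = 2.3 + 0.557168 = 2.85717 m.
A = πr²/2 = π × 0.968²/2 = 1.47187 m².
Resultant F = γ·h_c·A = 8.52489 × 2.85717 × 1.47187 = 35.8504 kN.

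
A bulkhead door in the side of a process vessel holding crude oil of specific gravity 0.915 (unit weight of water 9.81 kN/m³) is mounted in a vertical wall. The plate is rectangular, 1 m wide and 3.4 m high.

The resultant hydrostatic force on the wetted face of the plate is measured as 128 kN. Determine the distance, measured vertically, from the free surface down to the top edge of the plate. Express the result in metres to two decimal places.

γ = 0.915 × 9.81 = 8.97615 kN/m³.
A = 1 × 3.4 = 3.4 m².
From F = γ·h_c·A, the centroid depth is h_c = 128/(8.97615 × 3.4) = 4.19412 m.
The centroid lies 3.4/2 = 1.7 m below the top edge, so the top edge sits at h_top = 4.19412 − 1.7 = 2.49412 m below the surface.

d_top ≈ 2.49 m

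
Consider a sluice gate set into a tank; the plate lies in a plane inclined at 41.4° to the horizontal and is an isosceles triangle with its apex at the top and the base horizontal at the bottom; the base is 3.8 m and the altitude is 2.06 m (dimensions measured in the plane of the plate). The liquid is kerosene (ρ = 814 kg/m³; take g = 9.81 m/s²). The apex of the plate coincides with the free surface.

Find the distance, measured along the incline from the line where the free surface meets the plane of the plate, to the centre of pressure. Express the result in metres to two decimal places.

y_p = 1.55 m

γ = ρg = 814 × 9.81 / 1000 = 7.98534 kN/m³.
Let θ = 41.4° be the plate's angle to the horizontal; measure y along the incline from where the plane meets the free surface. Vertical depth h = y·sinθ with sinθ = 0.661312.
With the apex up, the centroid sits 2h/3 = 2 × 2.06/3 = 1.37333 m below the apex, so y_c = 1.37333 m and h_c = 1.37333 × 0.661312 = 0.9082 m.
A = ½ × 3.8 × 2.06 = 3.914 m².
Resultant F = γ·h_c·A = 7.98534 × 0.9082 × 3.914 = 28.3854 kN.
I_c = b·h³/36 = 3.8 × 2.06³/36 = 0.922747 m⁴.
Centre of pressure: y_p = y_c + I_c/(y_c·A) = 1.37333 + 0.922747/(1.37333 × 3.914) = 1.37333 + 0.171667 = 1.545 m along the plane.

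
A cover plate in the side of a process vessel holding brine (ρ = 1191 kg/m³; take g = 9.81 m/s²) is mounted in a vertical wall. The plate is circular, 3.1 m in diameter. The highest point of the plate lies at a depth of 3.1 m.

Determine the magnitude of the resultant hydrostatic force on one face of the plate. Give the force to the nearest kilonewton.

F ≈ 410 kN

γ = ρg = 1191 × 9.81 / 1000 = 11.68371 kN/m³.
The centroid is at the centre, 1.55 m below the top of the plate, so the centroid depth is h_c = 3.1 + 1.55 = 4.65 m.
A = π(1.55)² = 7.54768 m².
Resultant F = γ·h_c·A = 11.68371 × 4.65 × 7.54768 = 410.06 kN.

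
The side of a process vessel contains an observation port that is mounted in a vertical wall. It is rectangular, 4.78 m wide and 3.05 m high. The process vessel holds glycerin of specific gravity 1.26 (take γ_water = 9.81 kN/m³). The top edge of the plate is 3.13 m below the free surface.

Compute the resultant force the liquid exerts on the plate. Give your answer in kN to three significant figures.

F ≈ 839 kN

γ = 1.26 × 9.81 = 12.3606 kN/m³.
The centroid lies 3.05/2 = 1.525 m below the top edge, so the centroid depth is h_c = 3.13 + 1.525 = 4.655 m.
A = 4.78 × 3.05 = 14.579 m².
Resultant F = γ·h_c·A = 12.3606 × 4.655 × 14.579 = 838.855 kN.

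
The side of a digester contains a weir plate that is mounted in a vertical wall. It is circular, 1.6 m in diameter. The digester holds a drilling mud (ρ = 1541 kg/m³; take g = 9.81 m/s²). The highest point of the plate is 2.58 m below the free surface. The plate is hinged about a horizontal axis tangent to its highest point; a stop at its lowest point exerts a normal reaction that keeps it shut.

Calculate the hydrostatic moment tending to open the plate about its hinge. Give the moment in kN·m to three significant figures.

M ≈ 87.1 kN·m

γ = ρg = 1541 × 9.81 / 1000 = 15.11721 kN/m³.
The centroid is at the centre, 0.8 m below the top of the plate, so the centroid depth is h_c = 2.58 + 0.8 = 3.38 m.
A = π(0.8)² = 2.01062 m².
Resultant F = γ·h_c·A = 15.11721 × 3.38 × 2.01062 = 102.735 kN.
I_c = πr⁴/4 = π × 0.8⁴/4 = 0.321699 m⁴.
Centre of pressure: y_p = y_c + I_c/(y_c·A) = 3.38 + 0.321699/(3.38 × 2.01062) = 3.38 + 0.0473372 = 3.42734 m along the plane.
The resultant acts 0.8 + 0.0473372 = 0.847337 m (along the plate) below the hinge at the top edge, so the moment about the hinge is M = F × 0.847337 = 102.735 × 0.847337 = 87.0512 kN·m.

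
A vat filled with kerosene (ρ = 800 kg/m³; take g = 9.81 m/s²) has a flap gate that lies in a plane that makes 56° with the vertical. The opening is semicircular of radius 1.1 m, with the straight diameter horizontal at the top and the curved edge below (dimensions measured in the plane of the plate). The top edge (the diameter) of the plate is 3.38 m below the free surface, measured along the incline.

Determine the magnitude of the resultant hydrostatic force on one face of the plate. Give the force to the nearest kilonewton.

F ≈ 32 kN

γ = ρg = 800 × 9.81 / 1000 = 7.848 kN/m³.
The plate makes 56° with the vertical, i.e. θ = 90° − 56° = 34° to the horizontal. Measuring y along the incline from the free-surface line, vertical depth h = y·sinθ with sinθ = 0.559193.
The centroid of a semicircle lies 4r/(3π) = 0.466854 m from the diameter, here below the top edge, so y_c = 3.38 + 0.466854 = 3.84685 m and h_c = 3.84685 × 0.559193 = 2.15113 m.
A = πr²/2 = π × 1.1²/2 = 1.90066 m².
Resultant F = γ·h_c·A = 7.848 × 2.15113 × 1.90066 = 32.0871 kN.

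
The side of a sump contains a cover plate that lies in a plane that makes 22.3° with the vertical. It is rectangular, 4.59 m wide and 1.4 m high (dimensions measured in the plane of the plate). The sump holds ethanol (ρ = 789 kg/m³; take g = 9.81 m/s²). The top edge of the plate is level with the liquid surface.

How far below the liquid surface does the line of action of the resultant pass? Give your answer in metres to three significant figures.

γ = ρg = 789 × 9.81 / 1000 = 7.74009 kN/m³.
The plate makes 22.3° with the vertical, i.e. θ = 90° − 22.3° = 67.7° to the horizontal. Measuring y along the incline from the free-surface line, vertical depth h = y·sinθ with sinθ = 0.925210.
The centroid lies 1.4/2 = 0.7 m below the top edge, so y_c = 0.7 m and h_c = 0.7 × 0.925210 = 0.647647 m.
A = 4.59 × 1.4 = 6.426 m².
Resultant F = γ·h_c·A = 7.74009 × 0.647647 × 6.426 = 32.2125 kN.
I_c = b·h³/12 = 4.59 × 1.4³/12 = 1.04958 m⁴.
Centre of pressure: y_p = y_c + I_c/(y_c·A) = 0.7 + 1.04958/(0.7 × 6.426) = 0.7 + 0.233333 = 0.933333 m along the plane.
Vertically, h_p = y_p·sinθ = 0.933333 × 0.925210 = 0.863529 m.

h_p = 0.864 m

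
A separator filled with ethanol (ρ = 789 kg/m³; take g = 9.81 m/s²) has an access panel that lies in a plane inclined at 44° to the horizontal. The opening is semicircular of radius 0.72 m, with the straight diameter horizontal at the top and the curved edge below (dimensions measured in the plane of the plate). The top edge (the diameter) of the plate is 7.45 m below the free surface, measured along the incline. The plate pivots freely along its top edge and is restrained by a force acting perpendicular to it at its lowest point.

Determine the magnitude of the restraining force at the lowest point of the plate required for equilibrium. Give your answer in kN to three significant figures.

P ≈ 14.6 kN

γ = ρg = 789 × 9.81 / 1000 = 7.74009 kN/m³.
Let θ = 44° be the plate's angle to the horizontal; measure y along the incline from where the plane meets the free surface. Vertical depth h = y·sinθ with sinθ = 0.694658.
The centroid of a semicircle lies 4r/(3π) = 0.305577 m from the diameter, here below the top edge, so y_c = 7.45 + 0.305577 = 7.75558 m and h_c = 7.75558 × 0.694658 = 5.38748 m.
A = πr²/2 = π × 0.72²/2 = 0.814301 m².
Resultant F = γ·h_c·A = 7.74009 × 5.38748 × 0.814301 = 33.956 kN.
I_c = (π/8 − 8/(9π))·r⁴ = 0.109757 × 0.72⁴ = 0.0294959 m⁴.
Centre of pressure: y_p = y_c + I_c/(y_c·A) = 7.75558 + 0.0294959/(7.75558 × 0.814301) = 7.75558 + 0.00467049 = 7.76025 m along the plane.
The resultant acts 0.305577 + 0.00467049 = 0.310247 m (along the plate) below the hinge at the top edge, so the moment about the hinge is M = F × 0.310247 = 33.956 × 0.310247 = 10.5347 kN·m.
A normal force at the bottom, 0.72 m from the hinge, must supply this moment: P = 10.5347/0.72 = 14.6315 kN.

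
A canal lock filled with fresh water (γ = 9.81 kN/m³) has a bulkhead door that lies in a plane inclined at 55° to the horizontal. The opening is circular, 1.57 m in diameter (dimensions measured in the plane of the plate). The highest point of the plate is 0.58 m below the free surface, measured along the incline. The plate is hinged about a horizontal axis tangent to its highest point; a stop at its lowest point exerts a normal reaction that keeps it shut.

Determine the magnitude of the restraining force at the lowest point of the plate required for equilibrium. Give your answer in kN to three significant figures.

P ≈ 12.1 kN

γ = 9.81 kN/m³.
Let θ = 55° be the plate's angle to the horizontal; measure y along the incline from where the plane meets the free surface. Vertical depth h = y·sinθ with sinθ = 0.819152.
The centroid is at the centre, 0.785 m below the top of the plate, so y_c = 0.58 + 0.785 = 1.365 m and h_c = 1.365 × 0.819152 = 1.11814 m.
A = π(0.785)² = 1.93593 m².
Resultant F = γ·h_c·A = 9.81 × 1.11814 × 1.93593 = 21.2351 kN.
I_c = πr⁴/4 = π × 0.785⁴/4 = 0.298242 m⁴.
Centre of pressure: y_p = y_c + I_c/(y_c·A) = 1.365 + 0.298242/(1.365 × 1.93593) = 1.365 + 0.112862 = 1.47786 m along the plane.
The resultant acts 0.785 + 0.112862 = 0.897862 m (along the plate) below the hinge at the top edge, so the moment about the hinge is M = F × 0.897862 = 21.2351 × 0.897862 = 19.0662 kN·m.
A normal force at the bottom, 1.57 m from the hinge, must supply this moment: P = 19.0662/1.57 = 12.1441 kN.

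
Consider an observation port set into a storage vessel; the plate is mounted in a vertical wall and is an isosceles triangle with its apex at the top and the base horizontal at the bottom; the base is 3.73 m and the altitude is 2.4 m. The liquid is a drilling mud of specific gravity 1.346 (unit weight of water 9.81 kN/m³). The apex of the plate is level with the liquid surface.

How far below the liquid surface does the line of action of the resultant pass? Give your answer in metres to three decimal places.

γ = 1.346 × 9.81 = 13.20426 kN/m³.
With the apex up, the centroid sits 2h/3 = 2 × 2.4/3 = 1.6 m below the apex, so the centroid depth is h_c = 1.6 m.
A = ½ × 3.73 × 2.4 = 4.476 m².
Resultant F = γ·h_c·A = 13.20426 × 1.6 × 4.476 = 94.5636 kN.
I_c = b·h³/36 = 3.73 × 2.4³/36 = 1.43232 m⁴.
Centre of pressure: y_p = y_c + I_c/(y_c·A) = 1.6 + 1.43232/(1.6 × 4.476) = 1.6 + 0.2 = 1.8 m along the plane.

h_p = 1.800 m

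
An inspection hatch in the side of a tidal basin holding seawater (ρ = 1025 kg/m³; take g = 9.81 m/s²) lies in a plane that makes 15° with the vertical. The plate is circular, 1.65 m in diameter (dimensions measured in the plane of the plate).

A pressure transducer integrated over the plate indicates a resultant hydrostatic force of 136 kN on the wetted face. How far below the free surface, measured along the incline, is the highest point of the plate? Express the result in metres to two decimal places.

γ = ρg = 1025 × 9.81 / 1000 = 10.05525 kN/m³.
A = π(0.825)² = 2.13825 m².
From F = γ·h_c·A, the centroid depth is h_c = 136/(10.05525 × 2.13825) = 6.32539 m.
The plate makes 15° with the vertical, i.e. θ = 90° − 15° = 75° to the horizontal. Measuring y along the incline from the free-surface line, vertical depth h = y·sinθ with sinθ = 0.965926.
Along the incline, y_c = h_c/sinθ = 6.32539/0.965926 = 6.54852 m.
The centroid is at the centre, 0.825 m below the top of the plate, so the highest point sits at y_top = 6.54852 − 0.825 = 5.72352 m along the incline.

y_top ≈ 5.72 m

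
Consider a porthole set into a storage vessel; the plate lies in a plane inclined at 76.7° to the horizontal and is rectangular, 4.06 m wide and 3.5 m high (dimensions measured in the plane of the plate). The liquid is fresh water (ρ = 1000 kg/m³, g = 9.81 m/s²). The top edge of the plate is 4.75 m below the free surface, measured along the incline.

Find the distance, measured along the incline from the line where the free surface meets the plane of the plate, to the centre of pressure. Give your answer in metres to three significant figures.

y_p = 6.66 m

γ = ρg = 1000 × 9.81 = 9810 N/m³ = 9.81 kN/m³.
Let θ = 76.7° be the plate's angle to the horizontal; measure y along the incline from where the plane meets the free surface. Vertical depth h = y·sinθ with sinθ = 0.973179.
The centroid lies 3.5/2 = 1.75 m below the top edge, so y_c = 4.75 + 1.75 = 6.5 m and h_c = 6.5 × 0.973179 = 6.32566 m.
A = 4.06 × 3.5 = 14.21 m².
Resultant F = γ·h_c·A = 9.81 × 6.32566 × 14.21 = 881.798 kN.
I_c = b·h³/12 = 4.06 × 3.5³/12 = 14.506 m⁴.
Centre of pressure: y_p = y_c + I_c/(y_c·A) = 6.5 + 14.506/(6.5 × 14.21) = 6.5 + 0.157051 = 6.65705 m along the plane.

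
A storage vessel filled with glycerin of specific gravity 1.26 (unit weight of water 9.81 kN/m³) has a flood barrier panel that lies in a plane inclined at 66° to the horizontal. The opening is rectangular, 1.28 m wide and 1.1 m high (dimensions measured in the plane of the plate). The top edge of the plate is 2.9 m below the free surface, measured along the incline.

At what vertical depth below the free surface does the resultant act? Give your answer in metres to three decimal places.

γ = 1.26 × 9.81 = 12.3606 kN/m³.
Let θ = 66° be the plate's angle to the horizontal; measure y along the incline from where the plane meets the free surface. Vertical depth h = y·sinθ with sinθ = 0.913545.
The centroid lies 1.1/2 = 0.55 m below the top edge, so y_c = 2.9 + 0.55 = 3.45 m and h_c = 3.45 × 0.913545 = 3.15173 m.
A = 1.28 × 1.1 = 1.408 m².
Resultant F = γ·h_c·A = 12.3606 × 3.15173 × 1.408 = 54.8518 kN.
I_c = b·h³/12 = 1.28 × 1.1³/12 = 0.141973 m⁴.
Centre of pressure: y_p = y_c + I_c/(y_c·A) = 3.45 + 0.141973/(3.45 × 1.408) = 3.45 + 0.029227 = 3.47923 m along the plane.
Vertically, h_p = y_p·sinθ = 3.47923 × 0.913545 = 3.17843 m.

h_p = 3.178 m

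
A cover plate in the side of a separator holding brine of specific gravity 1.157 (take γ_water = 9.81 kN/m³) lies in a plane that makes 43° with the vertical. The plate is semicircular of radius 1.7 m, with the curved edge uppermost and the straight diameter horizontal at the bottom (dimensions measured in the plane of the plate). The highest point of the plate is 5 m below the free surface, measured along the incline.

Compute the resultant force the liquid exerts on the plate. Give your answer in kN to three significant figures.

F ≈ 225 kN

γ = 1.157 × 9.81 = 11.35017 kN/m³.
The plate makes 43° with the vertical, i.e. θ = 90° − 43° = 47° to the horizontal. Measuring y along the incline from the free-surface line, vertical depth h = y·sinθ with sinθ = 0.731354.
The centroid lies 4r/(3π) = 0.721502 m above the diameter, so r − 4r/(3π) = 1.7 − 0.721502 = 0.978498 m below the topmost point, so y_c = 5 + 0.978498 = 5.9785 m and h_c = 5.9785 × 0.731354 = 4.3724 m.
A = πr²/2 = π × 1.7²/2 = 4.5396 m².
Resultant F = γ·h_c·A = 11.35017 × 4.3724 × 4.5396 = 225.289 kN.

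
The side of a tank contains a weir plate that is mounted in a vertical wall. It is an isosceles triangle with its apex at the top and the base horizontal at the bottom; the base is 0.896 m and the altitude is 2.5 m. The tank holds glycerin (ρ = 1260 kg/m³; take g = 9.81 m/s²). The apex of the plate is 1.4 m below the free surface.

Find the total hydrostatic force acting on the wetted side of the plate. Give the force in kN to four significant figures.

γ = ρg = 1260 × 9.81 / 1000 = 12.3606 kN/m³.
With the apex up, the centroid sits 2h/3 = 2 × 2.5/3 = 1.66667 m below the apex, so the centroid depth is h_c = 1.4 + 1.66667 = 3.06667 m.
A = ½ × 0.896 × 2.5 = 1.12 m².
Resultant F = γ·h_c·A = 12.3606 × 3.06667 × 1.12 = 42.4546 kN.

F ≈ 42.45 kN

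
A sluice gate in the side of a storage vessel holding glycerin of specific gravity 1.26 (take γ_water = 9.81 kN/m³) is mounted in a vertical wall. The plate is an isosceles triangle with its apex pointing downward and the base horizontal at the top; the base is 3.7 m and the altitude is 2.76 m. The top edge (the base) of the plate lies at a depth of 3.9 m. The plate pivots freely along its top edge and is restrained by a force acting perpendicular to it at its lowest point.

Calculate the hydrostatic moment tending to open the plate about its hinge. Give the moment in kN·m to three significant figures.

M ≈ 307 kN·m

γ = 1.26 × 9.81 = 12.3606 kN/m³.
With the apex down, the centroid sits h/3 = 2.76/3 = 0.92 m below the base (the top edge), so the centroid depth is h_c = 3.9 + 0.92 = 4.82 m.
A = ½ × 3.7 × 2.76 = 5.106 m².
Resultant F = γ·h_c·A = 12.3606 × 4.82 × 5.106 = 304.206 kN.
I_c = b·h³/36 = 3.7 × 2.76³/36 = 2.16086 m⁴.
Centre of pressure: y_p = y_c + I_c/(y_c·A) = 4.82 + 2.16086/(4.82 × 5.106) = 4.82 + 0.0878009 = 4.9078 m along the plane.
The resultant acts 0.92 + 0.0878009 = 1.0078 m (along the plate) below the hinge at the top edge, so the moment about the hinge is M = F × 1.0078 = 304.206 × 1.0078 = 306.579 kN·m.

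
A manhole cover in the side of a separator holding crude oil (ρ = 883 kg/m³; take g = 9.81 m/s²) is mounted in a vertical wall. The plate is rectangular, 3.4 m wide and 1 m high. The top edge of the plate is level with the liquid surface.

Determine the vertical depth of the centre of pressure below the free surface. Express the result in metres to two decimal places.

h_p = 0.67 m

γ = ρg = 883 × 9.81 / 1000 = 8.66223 kN/m³.
The centroid lies 1/2 = 0.5 m below the top edge, so the centroid depth is h_c = 0.5 m.
A = 3.4 × 1 = 3.4 m².
Resultant F = γ·h_c·A = 8.66223 × 0.5 × 3.4 = 14.7258 kN.
I_c = b·h³/12 = 3.4 × 1³/12 = 0.283333 m⁴.
Centre of pressure: y_p = y_c + I_c/(y_c·A) = 0.5 + 0.283333/(0.5 × 3.4) = 0.5 + 0.166666 = 0.666666 m along the plane.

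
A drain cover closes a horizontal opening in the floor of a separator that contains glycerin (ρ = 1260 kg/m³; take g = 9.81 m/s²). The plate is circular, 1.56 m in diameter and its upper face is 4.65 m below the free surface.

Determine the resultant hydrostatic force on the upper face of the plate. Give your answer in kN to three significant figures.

γ = ρg = 1260 × 9.81 / 1000 = 12.3606 kN/m³.
The plate is horizontal, so pressure is uniform at p = γ·h = 12.3606 × 4.65 = 57.4768 kN/m².
A = π(0.78)² = 1.91134 m².
F = p·A = 57.4768 × 1.91134 = 109.858 kN.

F ≈ 110 kN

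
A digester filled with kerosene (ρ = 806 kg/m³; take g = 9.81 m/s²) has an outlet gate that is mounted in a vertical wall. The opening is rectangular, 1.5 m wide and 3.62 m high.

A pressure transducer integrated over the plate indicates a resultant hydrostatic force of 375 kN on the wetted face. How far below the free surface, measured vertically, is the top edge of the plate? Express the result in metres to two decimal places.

d_top ≈ 6.92 m

γ = ρg = 806 × 9.81 / 1000 = 7.90686 kN/m³.
A = 1.5 × 3.62 = 5.43 m².
From F = γ·h_c·A, the centroid depth is h_c = 375/(7.90686 × 5.43) = 8.73429 m.
The centroid lies 3.62/2 = 1.81 m below the top edge, so the top edge sits at h_top = 8.73429 − 1.81 = 6.92429 m below the surface.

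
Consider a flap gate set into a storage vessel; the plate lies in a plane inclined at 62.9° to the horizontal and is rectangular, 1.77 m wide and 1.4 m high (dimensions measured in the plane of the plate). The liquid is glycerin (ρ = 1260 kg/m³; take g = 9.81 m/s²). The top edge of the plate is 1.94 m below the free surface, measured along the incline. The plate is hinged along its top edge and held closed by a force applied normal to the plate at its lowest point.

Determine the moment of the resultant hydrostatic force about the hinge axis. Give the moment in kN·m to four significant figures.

γ = ρg = 1260 × 9.81 / 1000 = 12.3606 kN/m³.
Let θ = 62.9° be the plate's angle to the horizontal; measure y along the incline from where the plane meets the free surface. Vertical depth h = y·sinθ with sinθ = 0.890213.
The centroid lies 1.4/2 = 0.7 m below the top edge, so y_c = 1.94 + 0.7 = 2.64 m and h_c = 2.64 × 0.890213 = 2.35016 m.
A = 1.77 × 1.4 = 2.478 m².
Resultant F = γ·h_c·A = 12.3606 × 2.35016 × 2.478 = 71.9844 kN.
I_c = b·h³/12 = 1.77 × 1.4³/12 = 0.40474 m⁴.
Centre of pressure: y_p = y_c + I_c/(y_c·A) = 2.64 + 0.40474/(2.64 × 2.478) = 2.64 + 0.0618687 = 2.70187 m along the plane.
The resultant acts 0.7 + 0.0618687 = 0.761869 m (along the plate) below the hinge at the top edge, so the moment about the hinge is M = F × 0.761869 = 71.9844 × 0.761869 = 54.8427 kN·m.

M ≈ 54.84 kN·m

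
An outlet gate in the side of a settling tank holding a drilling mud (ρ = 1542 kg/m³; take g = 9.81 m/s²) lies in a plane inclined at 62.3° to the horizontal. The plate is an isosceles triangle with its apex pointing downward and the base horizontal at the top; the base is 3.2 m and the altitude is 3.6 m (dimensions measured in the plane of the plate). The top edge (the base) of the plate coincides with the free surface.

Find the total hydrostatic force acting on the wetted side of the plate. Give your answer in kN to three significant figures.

γ = ρg = 1542 × 9.81 / 1000 = 15.12702 kN/m³.
Let θ = 62.3° be the plate's angle to the horizontal; measure y along the incline from where the plane meets the free surface. Vertical depth h = y·sinθ with sinθ = 0.885394.
With the apex down, the centroid sits h/3 = 3.6/3 = 1.2 m below the base (the top edge), so y_c = 1.2 m and h_c = 1.2 × 0.885394 = 1.06247 m.
A = ½ × 3.2 × 3.6 = 5.76 m².
Resultant F = γ·h_c·A = 15.12702 × 1.06247 × 5.76 = 92.5747 kN.

F ≈ 92.6 kN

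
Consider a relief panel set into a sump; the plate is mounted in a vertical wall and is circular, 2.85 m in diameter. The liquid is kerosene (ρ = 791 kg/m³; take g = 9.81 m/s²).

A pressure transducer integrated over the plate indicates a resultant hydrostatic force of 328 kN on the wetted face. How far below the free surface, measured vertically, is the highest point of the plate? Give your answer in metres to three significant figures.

γ = ρg = 791 × 9.81 / 1000 = 7.75971 kN/m³.
A = π(1.425)² = 6.3794 m².
From F = γ·h_c·A, the centroid depth is h_c = 328/(7.75971 × 6.3794) = 6.62596 m.
The centroid is at the centre, 1.425 m below the top of the plate, so the highest point sits at h_top = 6.62596 − 1.425 = 5.20096 m below the surface.

d_top ≈ 5.20 m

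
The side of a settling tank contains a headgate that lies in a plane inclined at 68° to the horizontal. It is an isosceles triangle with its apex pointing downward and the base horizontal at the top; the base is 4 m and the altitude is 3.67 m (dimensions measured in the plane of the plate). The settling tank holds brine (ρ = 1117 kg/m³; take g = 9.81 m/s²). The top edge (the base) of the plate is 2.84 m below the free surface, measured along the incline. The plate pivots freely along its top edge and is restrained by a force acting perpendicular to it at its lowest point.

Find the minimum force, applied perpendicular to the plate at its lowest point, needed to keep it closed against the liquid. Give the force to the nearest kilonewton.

P ≈ 116 kN

γ = ρg = 1117 × 9.81 / 1000 = 10.95777 kN/m³.
Let θ = 68° be the plate's angle to the horizontal; measure y along the incline from where the plane meets the free surface. Vertical depth h = y·sinθ with sinθ = 0.927184.
With the apex down, the centroid sits h/3 = 3.67/3 = 1.22333 m below the base (the top edge), so y_c = 2.84 + 1.22333 = 4.06333 m and h_c = 4.06333 × 0.927184 = 3.76745 m.
A = ½ × 4 × 3.67 = 7.34 m².
Resultant F = γ·h_c·A = 10.95777 × 3.76745 × 7.34 = 303.016 kN.
I_c = b·h³/36 = 4 × 3.67³/36 = 5.49232 m⁴.
Centre of pressure: y_p = y_c + I_c/(y_c·A) = 4.06333 + 5.49232/(4.06333 × 7.34) = 4.06333 + 0.184153 = 4.24748 m along the plane.
The resultant acts 1.22333 + 0.184153 = 1.40748 m (along the plate) below the hinge at the top edge, so the moment about the hinge is M = F × 1.40748 = 303.016 × 1.40748 = 426.489 kN·m.
A normal force at the bottom, 3.67 m from the hinge, must supply this moment: P = 426.489/3.67 = 116.21 kN.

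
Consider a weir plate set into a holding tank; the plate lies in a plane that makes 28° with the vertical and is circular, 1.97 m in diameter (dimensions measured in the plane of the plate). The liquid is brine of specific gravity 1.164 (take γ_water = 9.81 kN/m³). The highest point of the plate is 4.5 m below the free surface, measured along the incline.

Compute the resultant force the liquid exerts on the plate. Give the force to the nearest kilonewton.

γ = 1.164 × 9.81 = 11.41884 kN/m³.
The plate makes 28° with the vertical, i.e. θ = 90° − 28° = 62° to the horizontal. Measuring y along the incline from the free-surface line, vertical depth h = y·sinθ with sinθ = 0.882948.
The centroid is at the centre, 0.985 m below the top of the plate, so y_c = 4.5 + 0.985 = 5.485 m and h_c = 5.485 × 0.882948 = 4.84297 m.
A = π(0.985)² = 3.04805 m².
Resultant F = γ·h_c·A = 11.41884 × 4.84297 × 3.04805 = 168.561 kN.

F ≈ 169 kN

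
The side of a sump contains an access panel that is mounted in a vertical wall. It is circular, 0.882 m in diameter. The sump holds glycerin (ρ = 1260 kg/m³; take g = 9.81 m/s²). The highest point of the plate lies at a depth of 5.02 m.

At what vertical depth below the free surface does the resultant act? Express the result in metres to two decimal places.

γ = ρg = 1260 × 9.81 / 1000 = 12.3606 kN/m³.
The centroid is at the centre, 0.441 m below the top of the plate, so the centroid depth is h_c = 5.02 + 0.441 = 5.461 m.
A = π(0.441)² = 0.61098 m².
Resultant F = γ·h_c·A = 12.3606 × 5.461 × 0.61098 = 41.2419 kN.
I_c = πr⁴/4 = π × 0.441⁴/4 = 0.029706 m⁴.
Centre of pressure: y_p = y_c + I_c/(y_c·A) = 5.461 + 0.029706/(5.461 × 0.61098) = 5.461 + 0.00890318 = 5.4699 m along the plane.

h_p = 5.47 m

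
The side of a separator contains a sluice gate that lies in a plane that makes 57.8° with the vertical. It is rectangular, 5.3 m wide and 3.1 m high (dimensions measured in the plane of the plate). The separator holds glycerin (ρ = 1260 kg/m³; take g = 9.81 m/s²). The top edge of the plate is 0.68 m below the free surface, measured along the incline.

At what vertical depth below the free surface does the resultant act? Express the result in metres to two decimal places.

γ = ρg = 1260 × 9.81 / 1000 = 12.3606 kN/m³.
The plate makes 57.8° with the vertical, i.e. θ = 90° − 57.8° = 32.2° to the horizontal. Measuring y along the incline from the free-surface line, vertical depth h = y·sinθ with sinθ = 0.532876.
The centroid lies 3.1/2 = 1.55 m below the top edge, so y_c = 0.68 + 1.55 = 2.23 m and h_c = 2.23 × 0.532876 = 1.18831 m.
A = 5.3 × 3.1 = 16.43 m².
Resultant F = γ·h_c·A = 12.3606 × 1.18831 × 16.43 = 241.328 kN.
I_c = b·h³/12 = 5.3 × 3.1³/12 = 13.1577 m⁴.
Centre of pressure: y_p = y_c + I_c/(y_c·A) = 2.23 + 13.1577/(2.23 × 16.43) = 2.23 + 0.359118 = 2.58912 m along the plane.
Vertically, h_p = y_p·sinθ = 2.58912 × 0.532876 = 1.37968 m.

h_p = 1.38 m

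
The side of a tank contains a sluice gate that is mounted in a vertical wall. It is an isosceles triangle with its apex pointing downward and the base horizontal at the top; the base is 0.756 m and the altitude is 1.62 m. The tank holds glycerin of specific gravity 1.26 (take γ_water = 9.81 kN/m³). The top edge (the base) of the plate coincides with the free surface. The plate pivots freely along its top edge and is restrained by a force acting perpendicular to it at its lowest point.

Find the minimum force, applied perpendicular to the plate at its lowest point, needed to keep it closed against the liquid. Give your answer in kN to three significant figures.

γ = 1.26 × 9.81 = 12.3606 kN/m³.
With the apex down, the centroid sits h/3 = 1.62/3 = 0.54 m below the base (the top edge), so the centroid depth is h_c = 0.54 m.
A = ½ × 0.756 × 1.62 = 0.61236 m².
Resultant F = γ·h_c·A = 12.3606 × 0.54 × 0.61236 = 4.08733 kN.
I_c = b·h³/36 = 0.756 × 1.62³/36 = 0.0892821 m⁴.
Centre of pressure: y_p = y_c + I_c/(y_c·A) = 0.54 + 0.0892821/(0.54 × 0.61236) = 0.54 + 0.27 = 0.81 m along the plane.
The resultant acts 0.54 + 0.27 = 0.81 m (along the plate) below the hinge at the top edge, so the moment about the hinge is M = F × 0.81 = 4.08733 × 0.81 = 3.31074 kN·m.
A normal force at the bottom, 1.62 m from the hinge, must supply this moment: P = 3.31074/1.62 = 2.04367 kN.

P ≈ 2.04 kN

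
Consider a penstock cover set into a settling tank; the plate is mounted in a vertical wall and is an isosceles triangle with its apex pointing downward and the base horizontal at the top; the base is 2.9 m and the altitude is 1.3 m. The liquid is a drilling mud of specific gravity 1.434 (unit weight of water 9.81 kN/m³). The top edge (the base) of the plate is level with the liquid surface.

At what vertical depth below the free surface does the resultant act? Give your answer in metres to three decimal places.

γ = 1.434 × 9.81 = 14.06754 kN/m³.
With the apex down, the centroid sits h/3 = 1.3/3 = 0.433333 m below the base (the top edge), so the centroid depth is h_c = 0.433333 m.
A = ½ × 2.9 × 1.3 = 1.885 m².
Resultant F = γ·h_c·A = 14.06754 × 0.433333 × 1.885 = 11.4908 kN.
I_c = b·h³/36 = 2.9 × 1.3³/36 = 0.176981 m⁴.
Centre of pressure: y_p = y_c + I_c/(y_c·A) = 0.433333 + 0.176981/(0.433333 × 1.885) = 0.433333 + 0.216667 = 0.65 m along the plane.

h_p = 0.650 m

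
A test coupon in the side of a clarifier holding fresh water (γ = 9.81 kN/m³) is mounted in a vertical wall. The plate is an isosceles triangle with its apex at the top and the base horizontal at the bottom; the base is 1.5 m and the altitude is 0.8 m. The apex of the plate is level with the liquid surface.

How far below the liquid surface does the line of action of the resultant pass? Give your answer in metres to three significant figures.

γ = 9.81 kN/m³.
With the apex up, the centroid sits 2h/3 = 2 × 0.8/3 = 0.533333 m below the apex, so the centroid depth is h_c = 0.533333 m.
A = ½ × 1.5 × 0.8 = 0.6 m².
Resultant F = γ·h_c·A = 9.81 × 0.533333 × 0.6 = 3.1392 kN.
I_c = b·h³/36 = 1.5 × 0.8³/36 = 0.0213333 m⁴.
Centre of pressure: y_p = y_c + I_c/(y_c·A) = 0.533333 + 0.0213333/(0.533333 × 0.6) = 0.533333 + 0.0666666 = 0.6 m along the plane.

h_p = 0.600 m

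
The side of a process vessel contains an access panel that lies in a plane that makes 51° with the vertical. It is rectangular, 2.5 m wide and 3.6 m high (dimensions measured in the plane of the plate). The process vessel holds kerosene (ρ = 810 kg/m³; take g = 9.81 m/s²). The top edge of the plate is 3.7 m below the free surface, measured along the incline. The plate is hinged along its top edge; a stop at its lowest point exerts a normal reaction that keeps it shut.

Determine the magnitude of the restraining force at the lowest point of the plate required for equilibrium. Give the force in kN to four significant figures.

γ = ρg = 810 × 9.81 / 1000 = 7.9461 kN/m³.
The plate makes 51° with the vertical, i.e. θ = 90° − 51° = 39° to the horizontal. Measuring y along the incline from the free-surface line, vertical depth h = y·sinθ with sinθ = 0.629320.
The centroid lies 3.6/2 = 1.8 m below the top edge, so y_c = 3.7 + 1.8 = 5.5 m and h_c = 5.5 × 0.629320 = 3.46126 m.
A = 2.5 × 3.6 = 9 m².
Resultant F = γ·h_c·A = 7.9461 × 3.46126 × 9 = 247.532 kN.
I_c = b·h³/12 = 2.5 × 3.6³/12 = 9.72 m⁴.
Centre of pressure: y_p = y_c + I_c/(y_c·A) = 5.5 + 9.72/(5.5 × 9) = 5.5 + 0.196364 = 5.69636 m along the plane.
The resultant acts 1.8 + 0.196364 = 1.99636 m (along the plate) below the hinge at the top edge, so the moment about the hinge is M = F × 1.99636 = 247.532 × 1.99636 = 494.163 kN·m.
A normal force at the bottom, 3.6 m from the hinge, must supply this moment: P = 494.163/3.6 = 137.268 kN.

P ≈ 137.3 kN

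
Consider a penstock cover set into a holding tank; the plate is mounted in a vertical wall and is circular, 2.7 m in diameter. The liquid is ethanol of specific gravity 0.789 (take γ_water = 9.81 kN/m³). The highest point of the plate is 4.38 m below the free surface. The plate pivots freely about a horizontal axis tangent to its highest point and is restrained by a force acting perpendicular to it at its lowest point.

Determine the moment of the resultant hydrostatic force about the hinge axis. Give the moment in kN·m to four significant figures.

γ = 0.789 × 9.81 = 7.74009 kN/m³.
The centroid is at the centre, 1.35 m below the top of the plate, so the centroid depth is h_c = 4.38 + 1.35 = 5.73 m.
A = π(1.35)² = 5.72555 m².
Resultant F = γ·h_c·A = 7.74009 × 5.73 × 5.72555 = 253.932 kN.
I_c = πr⁴/4 = π × 1.35⁴/4 = 2.6087 m⁴.
Centre of pressure: y_p = y_c + I_c/(y_c·A) = 5.73 + 2.6087/(5.73 × 5.72555) = 5.73 + 0.0795156 = 5.80952 m along the plane.
The resultant acts 1.35 + 0.0795156 = 1.42952 m (along the plate) below the hinge at the top edge, so the moment about the hinge is M = F × 1.42952 = 253.932 × 1.42952 = 363.001 kN·m.

M ≈ 363.0 kN·m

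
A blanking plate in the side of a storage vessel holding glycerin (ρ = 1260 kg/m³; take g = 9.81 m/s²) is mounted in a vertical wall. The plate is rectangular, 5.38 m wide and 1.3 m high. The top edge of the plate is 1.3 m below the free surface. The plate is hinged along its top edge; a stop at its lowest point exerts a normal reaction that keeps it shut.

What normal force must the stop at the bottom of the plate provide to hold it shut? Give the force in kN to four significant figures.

γ = ρg = 1260 × 9.81 / 1000 = 12.3606 kN/m³.
The centroid lies 1.3/2 = 0.65 m below the top edge, so the centroid depth is h_c = 1.3 + 0.65 = 1.95 m.
A = 5.38 × 1.3 = 6.994 m².
Resultant F = γ·h_c·A = 12.3606 × 1.95 × 6.994 = 168.578 kN.
I_c = b·h³/12 = 5.38 × 1.3³/12 = 0.984988 m⁴.
Centre of pressure: y_p = y_c + I_c/(y_c·A) = 1.95 + 0.984988/(1.95 × 6.994) = 1.95 + 0.0722222 = 2.02222 m along the plane.
The resultant acts 0.65 + 0.0722222 = 0.722222 m (along the plate) below the hinge at the top edge, so the moment about the hinge is M = F × 0.722222 = 168.578 × 0.722222 = 121.751 kN·m.
A normal force at the bottom, 1.3 m from the hinge, must supply this moment: P = 121.751/1.3 = 93.6546 kN.

P ≈ 93.65 kN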